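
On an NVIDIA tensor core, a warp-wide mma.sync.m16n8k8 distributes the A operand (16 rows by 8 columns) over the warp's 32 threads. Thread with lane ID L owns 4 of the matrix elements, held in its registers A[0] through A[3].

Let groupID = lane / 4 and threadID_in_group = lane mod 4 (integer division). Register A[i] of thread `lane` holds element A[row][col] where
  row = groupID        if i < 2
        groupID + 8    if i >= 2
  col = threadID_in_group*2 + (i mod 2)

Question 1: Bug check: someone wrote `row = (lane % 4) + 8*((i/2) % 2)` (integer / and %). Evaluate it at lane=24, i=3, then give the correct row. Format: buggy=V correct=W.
`(lane % 4) + 8*((i/2) % 2)`[24,3]->8
lane 24->24/4=6, 24 mod 4=0
i=3  r:6+8->14  c:2·0+1->1
row: 8 vs 14

buggy=8 correct=14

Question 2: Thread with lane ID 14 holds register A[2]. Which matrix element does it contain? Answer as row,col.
11,4

L=14⇒gr=14>>2=3, th=14&3=2
[2]⇒row 3+8=11  col 2·2+0=4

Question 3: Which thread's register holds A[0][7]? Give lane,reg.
3,1

r: 0->gid=0,r8=0  c: 7->tid=3,i&1=1
L=0*4+3=3  i=0*2+1=1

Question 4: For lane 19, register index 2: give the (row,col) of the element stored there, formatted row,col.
12,6

lane 19⇒19/4=4, 19 mod 4=3
i=2  r:4+8⇒12  c:2·3+0⇒6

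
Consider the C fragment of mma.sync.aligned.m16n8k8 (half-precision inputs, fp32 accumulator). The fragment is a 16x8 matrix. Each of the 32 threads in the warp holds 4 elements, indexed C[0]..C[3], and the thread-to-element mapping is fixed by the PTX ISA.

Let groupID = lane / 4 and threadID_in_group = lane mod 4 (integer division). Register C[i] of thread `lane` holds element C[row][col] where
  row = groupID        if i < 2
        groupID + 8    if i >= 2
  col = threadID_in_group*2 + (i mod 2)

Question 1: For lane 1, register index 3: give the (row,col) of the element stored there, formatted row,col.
8,3

lane 1: grp=0 (1/4), tig=1 (1%4)
i=3: r=0+8=8, c=1*2+1=3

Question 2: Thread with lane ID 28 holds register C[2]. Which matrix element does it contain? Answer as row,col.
L=28->gid=28>>2=7, tid=28&3=0
[2]->row 7+8=15  col 0·2+0=0

15,0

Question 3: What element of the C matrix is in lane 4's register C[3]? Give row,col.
lane 4->4/4=1, 4 mod 4=0
i=3  r:1+8->9  c:2·0+1->1

9,1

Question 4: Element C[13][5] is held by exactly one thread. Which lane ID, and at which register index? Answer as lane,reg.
22,3

r=13⇒gr=5,Rb=1  c=5⇒th=2,odd=1
L=5*4+2=22  i=1*2+1=3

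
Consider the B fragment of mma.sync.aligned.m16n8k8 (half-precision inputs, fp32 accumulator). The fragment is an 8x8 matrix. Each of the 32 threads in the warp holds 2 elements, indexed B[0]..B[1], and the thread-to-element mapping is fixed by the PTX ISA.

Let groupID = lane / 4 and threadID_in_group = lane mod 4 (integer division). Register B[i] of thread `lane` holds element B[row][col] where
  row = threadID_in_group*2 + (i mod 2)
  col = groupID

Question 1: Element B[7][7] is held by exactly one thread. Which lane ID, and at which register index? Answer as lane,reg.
31,1

c=7→G=7  r=7→T=3,p=1
L=7*4+3=31  i=1=1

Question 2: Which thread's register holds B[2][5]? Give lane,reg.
21,0

c=5→G=5  r=2→T=1,p=0
L=5*4+1=21  i=0=0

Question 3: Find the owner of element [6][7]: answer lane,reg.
c=7⇒gr=7  r=6⇒th=3,odd=0
L=7*4+3=31  i=0=0

31,0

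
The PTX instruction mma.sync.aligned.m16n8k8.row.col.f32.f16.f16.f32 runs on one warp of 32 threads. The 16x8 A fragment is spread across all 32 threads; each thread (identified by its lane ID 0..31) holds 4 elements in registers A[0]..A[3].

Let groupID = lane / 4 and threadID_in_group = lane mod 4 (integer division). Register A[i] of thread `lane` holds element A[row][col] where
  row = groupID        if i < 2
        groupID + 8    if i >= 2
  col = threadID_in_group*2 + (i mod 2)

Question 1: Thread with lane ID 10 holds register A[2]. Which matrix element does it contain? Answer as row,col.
10,4

L=10->gid=10>>2=2, tid=10&3=2
[2]->row 2+8=10  col 2·2+0=4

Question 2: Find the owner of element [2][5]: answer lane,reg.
10,1

r=2⇒gr=2,Rb=0  c=5⇒th=2,odd=1
L=2*4+2=10  i=0*2+1=1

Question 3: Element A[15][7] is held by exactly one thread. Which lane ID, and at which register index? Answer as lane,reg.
r:15=>grp=7,rB=1  c:7=>tig=3,lo=1
L=7*4+3=31  i=1*2+1=3

31,3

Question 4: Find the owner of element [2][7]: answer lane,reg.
11,1

r=2⇒gr=2,Rb=0  c=7⇒th=3,odd=1
L=2*4+3=11  i=0*2+1=1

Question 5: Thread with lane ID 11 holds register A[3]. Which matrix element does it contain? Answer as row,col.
10,7

lane 11: G=2 (11/4), T=3 (11%4)
i=3: r=2+8=10, c=3*2+1=7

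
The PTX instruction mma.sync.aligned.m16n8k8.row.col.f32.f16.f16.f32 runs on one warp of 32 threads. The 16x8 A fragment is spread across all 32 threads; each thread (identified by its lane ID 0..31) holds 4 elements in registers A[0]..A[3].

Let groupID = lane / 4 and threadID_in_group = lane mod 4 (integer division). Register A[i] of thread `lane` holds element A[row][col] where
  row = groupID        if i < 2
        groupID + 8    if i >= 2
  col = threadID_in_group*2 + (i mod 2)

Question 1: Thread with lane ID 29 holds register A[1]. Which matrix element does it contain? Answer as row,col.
7,3

lane 29⇒29/4=7, 29 mod 4=1
i=1  r:7+0⇒7  c:2·1+1⇒3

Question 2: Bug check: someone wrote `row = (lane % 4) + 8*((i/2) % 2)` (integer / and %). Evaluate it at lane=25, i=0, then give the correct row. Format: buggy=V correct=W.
`(lane % 4) + 8*((i/2) % 2)`[25,0]=>1
lane 25=>25/4=6, 25 mod 4=1
i=0  r:6+0=>6  c:2·1+0=>2
row: 1 vs 6

buggy=1 correct=6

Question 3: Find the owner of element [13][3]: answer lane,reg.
21,3

r=13⇒gr=5,Rb=1  c=3⇒th=1,odd=1
L=5*4+1=21  i=1*2+1=3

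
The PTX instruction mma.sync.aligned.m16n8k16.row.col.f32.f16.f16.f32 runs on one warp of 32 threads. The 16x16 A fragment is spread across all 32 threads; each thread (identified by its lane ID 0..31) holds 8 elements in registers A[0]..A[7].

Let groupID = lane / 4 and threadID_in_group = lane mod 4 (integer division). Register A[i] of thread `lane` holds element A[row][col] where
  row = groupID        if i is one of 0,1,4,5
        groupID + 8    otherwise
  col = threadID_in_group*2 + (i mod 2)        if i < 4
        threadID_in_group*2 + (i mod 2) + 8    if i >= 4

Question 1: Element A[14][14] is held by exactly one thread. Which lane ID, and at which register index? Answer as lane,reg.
r: 14->gid=6,r8=1  c: 14->c8=1,tid=3,i&1=0
L=6*4+3=27  i=1*4+1*2+0=6

27,6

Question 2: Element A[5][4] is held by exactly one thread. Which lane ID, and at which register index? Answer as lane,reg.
22,0

r=5→G=5,rhi=0  c=4→chi=0,T=2,p=0
L=5*4+2=22  i=0*4+0*2+0=0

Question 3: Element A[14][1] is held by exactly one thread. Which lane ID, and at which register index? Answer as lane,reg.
r:14=>grp=6,rB=1  c:1=>cB=0,tig=0,lo=1
L=6*4+0=24  i=0*4+1*2+1=3

24,3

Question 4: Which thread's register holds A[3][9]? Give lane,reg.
12,5

r=3⇒gr=3,Rb=0  c=9⇒Cb=1,th=0,odd=1
L=3*4+0=12  i=1*4+0*2+1=5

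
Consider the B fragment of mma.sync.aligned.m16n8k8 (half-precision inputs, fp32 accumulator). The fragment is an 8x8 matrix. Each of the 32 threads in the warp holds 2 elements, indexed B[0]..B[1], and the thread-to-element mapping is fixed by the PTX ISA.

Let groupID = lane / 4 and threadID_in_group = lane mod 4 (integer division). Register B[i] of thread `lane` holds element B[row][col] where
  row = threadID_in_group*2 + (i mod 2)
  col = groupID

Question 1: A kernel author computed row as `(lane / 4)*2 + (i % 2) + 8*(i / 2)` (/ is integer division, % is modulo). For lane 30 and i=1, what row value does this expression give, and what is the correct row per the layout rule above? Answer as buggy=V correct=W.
`(lane / 4)*2 + (i % 2) + 8*(i / 2)`[30,1]->15
30: g=7,t=2
[1] (2*2+1,7) = (5,7)
row: 15 vs 5

buggy=15 correct=5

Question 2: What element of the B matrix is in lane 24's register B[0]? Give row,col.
0,6

L=24=>grp=24>>2=6, tig=24&3=0
[0]=>row 0·2+0=0  col grp=6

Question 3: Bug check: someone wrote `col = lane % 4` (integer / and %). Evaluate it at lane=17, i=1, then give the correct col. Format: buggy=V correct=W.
`lane % 4`[17,1]->1
L=17->gid=17>>2=4, tid=17&3=1
[1]->row 1·2+1=3  col gid=4
col: 1 vs 4

buggy=1 correct=4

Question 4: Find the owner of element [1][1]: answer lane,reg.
c=1->g=1  r=1->t=0,b0=1
L=1*4+0=4  i=1=1

4,1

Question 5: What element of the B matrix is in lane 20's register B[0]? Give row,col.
L=20->gid=20>>2=5, tid=20&3=0
[0]->row 0·2+0=0  col gid=5

0,5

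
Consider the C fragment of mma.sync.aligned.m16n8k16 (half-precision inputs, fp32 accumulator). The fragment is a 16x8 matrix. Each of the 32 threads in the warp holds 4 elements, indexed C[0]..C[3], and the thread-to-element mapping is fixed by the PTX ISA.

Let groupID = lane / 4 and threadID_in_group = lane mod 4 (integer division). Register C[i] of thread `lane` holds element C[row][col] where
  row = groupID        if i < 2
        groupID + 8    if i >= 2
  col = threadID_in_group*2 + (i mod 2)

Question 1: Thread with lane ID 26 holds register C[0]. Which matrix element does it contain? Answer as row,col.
lane 26->26/4=6, 26 mod 4=2
i=0  r:6+0->6  c:2·2+0->4

6,4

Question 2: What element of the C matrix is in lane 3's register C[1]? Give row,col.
0,7

lane 3->3/4=0, 3 mod 4=3
i=1  r:0+0->0  c:2·3+1->7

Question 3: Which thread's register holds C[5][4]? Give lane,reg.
22,0

r=5→G=5,rhi=0  c=4→T=2,p=0
L=5*4+2=22  i=0*2+0=0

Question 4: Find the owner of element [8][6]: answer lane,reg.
3,2

r=8→G=0,rhi=1  c=6→T=3,p=0
L=0*4+3=3  i=1*2+0=2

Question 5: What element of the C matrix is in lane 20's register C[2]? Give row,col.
13,0

L=20->gid=20>>2=5, tid=20&3=0
[2]->row 5+8=13  col 0·2+0=0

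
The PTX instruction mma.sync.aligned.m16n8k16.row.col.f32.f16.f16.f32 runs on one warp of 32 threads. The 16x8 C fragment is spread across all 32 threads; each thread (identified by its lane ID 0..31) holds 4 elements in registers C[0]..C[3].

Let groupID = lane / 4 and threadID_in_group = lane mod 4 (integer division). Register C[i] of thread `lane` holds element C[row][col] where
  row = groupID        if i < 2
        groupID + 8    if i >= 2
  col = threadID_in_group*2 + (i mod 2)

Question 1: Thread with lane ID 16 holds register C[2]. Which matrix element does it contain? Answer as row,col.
12,0

lane 16: gid=4 (16/4), tid=0 (16%4)
i=2: r=4+8=12, c=0*2+0=0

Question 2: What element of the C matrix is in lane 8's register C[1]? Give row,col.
2,1

L=8⇒gr=8>>2=2, th=8&3=0
[1]⇒row 2+0=2  col 0·2+1=1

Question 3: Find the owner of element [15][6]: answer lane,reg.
r=15⇒gr=7,Rb=1  c=6⇒th=3,odd=0
L=7*4+3=31  i=1*2+0=2

31,2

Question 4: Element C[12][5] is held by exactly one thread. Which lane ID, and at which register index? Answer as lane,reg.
18,3

r=12->g=4,rb=1  c=5->t=2,b0=1
L=4*4+2=18  i=1*2+1=3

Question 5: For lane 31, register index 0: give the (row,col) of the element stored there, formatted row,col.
lane 31=>31/4=7, 31 mod 4=3
i=0  r:7+0=>7  c:2·3+0=>6

7,6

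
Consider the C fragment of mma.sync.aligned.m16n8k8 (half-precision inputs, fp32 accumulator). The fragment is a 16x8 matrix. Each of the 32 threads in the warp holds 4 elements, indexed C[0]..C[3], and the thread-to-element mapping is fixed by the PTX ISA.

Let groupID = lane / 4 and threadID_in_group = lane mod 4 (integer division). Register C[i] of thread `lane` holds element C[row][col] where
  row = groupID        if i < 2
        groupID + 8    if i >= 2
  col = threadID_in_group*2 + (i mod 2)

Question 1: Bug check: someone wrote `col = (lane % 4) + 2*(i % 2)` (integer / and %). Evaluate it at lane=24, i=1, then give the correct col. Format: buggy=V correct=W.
`(lane % 4) + 2*(i % 2)`[24,1]->2
L=24->gid=24>>2=6, tid=24&3=0
[1]->row 6+0=6  col 0·2+1=1
col: 2 vs 1

buggy=2 correct=1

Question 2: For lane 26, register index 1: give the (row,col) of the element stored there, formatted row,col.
lane 26: G=6 (26/4), T=2 (26%4)
i=1: r=6+0=6, c=2*2+1=5

6,5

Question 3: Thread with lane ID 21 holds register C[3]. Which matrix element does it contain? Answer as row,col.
13,3

lane 21: grp=5 (21/4), tig=1 (21%4)
i=3: r=5+8=13, c=1*2+1=3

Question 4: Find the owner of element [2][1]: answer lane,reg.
r=2->g=2,rb=0  c=1->t=0,b0=1
L=2*4+0=8  i=0*2+1=1

8,1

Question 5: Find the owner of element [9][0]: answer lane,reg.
4,2

r=9→G=1,rhi=1  c=0→T=0,p=0
L=1*4+0=4  i=1*2+0=2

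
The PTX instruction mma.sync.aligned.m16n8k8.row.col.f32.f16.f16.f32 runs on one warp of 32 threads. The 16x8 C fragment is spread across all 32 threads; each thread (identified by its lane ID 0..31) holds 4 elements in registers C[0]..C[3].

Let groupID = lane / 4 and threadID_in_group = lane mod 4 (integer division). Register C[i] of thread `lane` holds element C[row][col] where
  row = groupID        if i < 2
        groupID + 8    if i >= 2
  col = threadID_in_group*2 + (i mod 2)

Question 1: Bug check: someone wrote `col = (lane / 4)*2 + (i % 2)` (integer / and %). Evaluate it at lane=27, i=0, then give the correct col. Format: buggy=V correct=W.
`(lane / 4)*2 + (i % 2)`[27,0]→12
lane 27: G=6 (27/4), T=3 (27%4)
i=0: r=6+0=6, c=3*2+0=6
col: 12 vs 6

buggy=12 correct=6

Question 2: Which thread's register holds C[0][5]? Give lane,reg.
2,1

r:0=>grp=0,rB=0  c:5=>tig=2,lo=1
L=0*4+2=2  i=0*2+1=1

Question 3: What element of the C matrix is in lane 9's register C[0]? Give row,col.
lane 9->9/4=2, 9 mod 4=1
i=0  r:2+0->2  c:2·1+0->2

2,2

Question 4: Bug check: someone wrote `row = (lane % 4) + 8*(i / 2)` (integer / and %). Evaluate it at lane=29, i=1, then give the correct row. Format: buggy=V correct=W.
buggy=1 correct=7

`(lane % 4) + 8*(i / 2)`[29,1]=>1
lane 29=>29/4=7, 29 mod 4=1
i=1  r:7+0=>7  c:2·1+1=>3
row: 1 vs 7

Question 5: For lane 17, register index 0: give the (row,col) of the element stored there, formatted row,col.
4,2

lane 17: G=4 (17/4), T=1 (17%4)
i=0: r=4+0=4, c=1*2+0=2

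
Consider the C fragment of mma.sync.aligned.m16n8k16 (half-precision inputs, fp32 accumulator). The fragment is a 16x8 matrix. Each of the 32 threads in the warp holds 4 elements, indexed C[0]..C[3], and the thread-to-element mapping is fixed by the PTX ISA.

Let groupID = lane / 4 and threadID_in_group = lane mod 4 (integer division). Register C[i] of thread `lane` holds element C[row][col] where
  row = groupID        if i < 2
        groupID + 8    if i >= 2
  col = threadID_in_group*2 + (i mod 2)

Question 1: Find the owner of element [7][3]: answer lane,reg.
r: 7->gid=7,r8=0  c: 3->tid=1,i&1=1
L=7*4+1=29  i=0*2+1=1

29,1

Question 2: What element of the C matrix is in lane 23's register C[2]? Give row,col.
13,6

lane 23->23/4=5, 23 mod 4=3
i=2  r:5+8->13  c:2·3+0->6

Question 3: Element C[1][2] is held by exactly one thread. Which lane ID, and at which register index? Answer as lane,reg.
r=1→G=1,rhi=0  c=2→T=1,p=0
L=1*4+1=5  i=0*2+0=0

5,0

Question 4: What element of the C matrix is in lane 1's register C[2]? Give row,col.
8,2

1: G=0,T=1
[2] (0+8,1*2+0) = (8,2)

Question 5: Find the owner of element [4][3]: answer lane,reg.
r: 4->gid=4,r8=0  c: 3->tid=1,i&1=1
L=4*4+1=17  i=0*2+1=1

17,1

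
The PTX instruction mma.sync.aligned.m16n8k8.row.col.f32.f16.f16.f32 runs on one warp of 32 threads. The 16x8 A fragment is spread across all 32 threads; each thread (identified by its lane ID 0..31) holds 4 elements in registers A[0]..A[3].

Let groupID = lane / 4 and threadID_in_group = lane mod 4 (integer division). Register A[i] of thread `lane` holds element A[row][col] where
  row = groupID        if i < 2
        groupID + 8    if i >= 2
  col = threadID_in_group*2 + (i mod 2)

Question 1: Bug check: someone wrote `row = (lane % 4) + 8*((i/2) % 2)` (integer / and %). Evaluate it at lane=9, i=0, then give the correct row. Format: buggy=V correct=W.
`(lane % 4) + 8*((i/2) % 2)`[9,0]→1
lane 9: G=2 (9/4), T=1 (9%4)
i=0: r=2+0=2, c=1*2+0=2
row: 1 vs 2

buggy=1 correct=2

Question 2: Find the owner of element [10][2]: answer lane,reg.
r:10=>grp=2,rB=1  c:2=>tig=1,lo=0
L=2*4+1=9  i=1*2+0=2

9,2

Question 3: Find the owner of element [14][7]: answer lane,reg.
r=14->g=6,rb=1  c=7->t=3,b0=1
L=6*4+3=27  i=1*2+1=3

27,3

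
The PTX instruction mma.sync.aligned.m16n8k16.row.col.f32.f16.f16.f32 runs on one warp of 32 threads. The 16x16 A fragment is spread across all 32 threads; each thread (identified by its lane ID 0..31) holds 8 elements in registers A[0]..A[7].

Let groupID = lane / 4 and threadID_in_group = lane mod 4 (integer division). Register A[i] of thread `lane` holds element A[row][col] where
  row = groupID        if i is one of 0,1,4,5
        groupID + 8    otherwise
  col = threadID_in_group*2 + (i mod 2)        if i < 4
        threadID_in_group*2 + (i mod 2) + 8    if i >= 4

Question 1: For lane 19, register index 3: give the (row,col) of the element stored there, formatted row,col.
12,7

L=19→G=19>>2=4, T=19&3=3
[3]→row 4+8=12  col 3·2+1+0=7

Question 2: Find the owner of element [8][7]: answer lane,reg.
r: 8->gid=0,r8=1  c: 7->c8=0,tid=3,i&1=1
L=0*4+3=3  i=0*4+1*2+1=3

3,3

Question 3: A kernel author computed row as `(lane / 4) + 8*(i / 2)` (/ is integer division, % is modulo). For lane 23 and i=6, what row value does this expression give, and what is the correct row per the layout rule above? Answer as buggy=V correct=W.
`(lane / 4) + 8*(i / 2)`[23,6]→29
lane 23→23/4=5, 23 mod 4=3
i=6  r:5+8→13  c:2·3+0+8→14
row: 29 vs 13

buggy=29 correct=13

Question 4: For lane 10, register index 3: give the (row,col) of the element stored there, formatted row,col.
L=10→G=10>>2=2, T=10&3=2
[3]→row 2+8=10  col 2·2+1+0=5

10,5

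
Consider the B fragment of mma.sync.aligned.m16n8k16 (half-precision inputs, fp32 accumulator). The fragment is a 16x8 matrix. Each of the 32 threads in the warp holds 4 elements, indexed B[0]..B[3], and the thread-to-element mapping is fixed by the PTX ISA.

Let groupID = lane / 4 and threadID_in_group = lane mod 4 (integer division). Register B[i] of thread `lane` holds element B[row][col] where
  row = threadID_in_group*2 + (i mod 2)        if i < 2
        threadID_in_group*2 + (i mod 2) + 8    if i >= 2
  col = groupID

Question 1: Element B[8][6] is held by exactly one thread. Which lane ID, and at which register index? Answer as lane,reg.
24,2

c=6->g=6  r=8->rb=1,t=0,b0=0
L=6*4+0=24  i=1*2+0=2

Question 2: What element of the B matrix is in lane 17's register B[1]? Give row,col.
L=17=>grp=17>>2=4, tig=17&3=1
[1]=>row 1·2+1+0=3  col grp=4

3,4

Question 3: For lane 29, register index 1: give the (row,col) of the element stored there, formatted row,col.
3,7

lane 29: gid=7 (29/4), tid=1 (29%4)
i=1: r=1*2+1+0=3, c=gid=7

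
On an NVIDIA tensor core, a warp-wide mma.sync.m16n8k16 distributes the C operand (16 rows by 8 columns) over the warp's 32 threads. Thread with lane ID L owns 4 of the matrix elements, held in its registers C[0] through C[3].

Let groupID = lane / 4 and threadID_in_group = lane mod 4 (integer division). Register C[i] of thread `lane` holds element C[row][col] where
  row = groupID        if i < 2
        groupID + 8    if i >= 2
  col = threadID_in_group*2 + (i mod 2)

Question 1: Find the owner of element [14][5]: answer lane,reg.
26,3

r=14→G=6,rhi=1  c=5→T=2,p=1
L=6*4+2=26  i=1*2+1=3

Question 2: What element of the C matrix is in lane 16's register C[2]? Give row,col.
L=16->g=16>>2=4, t=16&3=0
[2]->row 4+8=12  col 0·2+0=0

12,0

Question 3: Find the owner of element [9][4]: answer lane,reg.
6,2

r=9→G=1,rhi=1  c=4→T=2,p=0
L=1*4+2=6  i=1*2+0=2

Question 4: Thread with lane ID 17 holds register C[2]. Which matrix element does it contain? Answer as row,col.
12,2

lane 17⇒17/4=4, 17 mod 4=1
i=2  r:4+8⇒12  c:2·1+0⇒2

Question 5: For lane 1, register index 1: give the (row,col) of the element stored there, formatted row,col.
0,3

lane 1⇒1/4=0, 1 mod 4=1
i=1  r:0+0⇒0  c:2·1+1⇒3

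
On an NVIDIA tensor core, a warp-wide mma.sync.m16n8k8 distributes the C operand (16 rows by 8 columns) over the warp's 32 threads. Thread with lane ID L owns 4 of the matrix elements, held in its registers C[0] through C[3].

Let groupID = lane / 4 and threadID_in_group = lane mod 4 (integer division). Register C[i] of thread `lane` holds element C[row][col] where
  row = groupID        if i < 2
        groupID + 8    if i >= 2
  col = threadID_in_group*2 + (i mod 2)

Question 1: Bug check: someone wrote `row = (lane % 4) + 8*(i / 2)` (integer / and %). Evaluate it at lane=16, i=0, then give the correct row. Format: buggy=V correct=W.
buggy=0 correct=4

`(lane % 4) + 8*(i / 2)`[16,0]→0
16: G=4,T=0
[0] (4+0,0*2+0) = (4,0)
row: 0 vs 4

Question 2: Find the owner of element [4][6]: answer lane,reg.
r=4->g=4,rb=0  c=6->t=3,b0=0
L=4*4+3=19  i=0*2+0=0

19,0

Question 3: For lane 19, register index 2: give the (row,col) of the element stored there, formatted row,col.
12,6

19: g=4,t=3
[2] (4+8,3*2+0) = (12,6)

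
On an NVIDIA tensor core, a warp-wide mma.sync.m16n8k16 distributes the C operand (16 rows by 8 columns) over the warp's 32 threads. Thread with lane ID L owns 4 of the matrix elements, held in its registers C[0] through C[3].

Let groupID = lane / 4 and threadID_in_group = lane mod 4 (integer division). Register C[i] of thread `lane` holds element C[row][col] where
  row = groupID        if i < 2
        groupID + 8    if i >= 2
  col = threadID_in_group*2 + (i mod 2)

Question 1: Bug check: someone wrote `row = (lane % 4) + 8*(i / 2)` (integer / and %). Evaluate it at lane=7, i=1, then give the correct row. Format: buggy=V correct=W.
`(lane % 4) + 8*(i / 2)`[7,1]->3
L=7->g=7>>2=1, t=7&3=3
[1]->row 1+0=1  col 3·2+1=7
row: 3 vs 1

buggy=3 correct=1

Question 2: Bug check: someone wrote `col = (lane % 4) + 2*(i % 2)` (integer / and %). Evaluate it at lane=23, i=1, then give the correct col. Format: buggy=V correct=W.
`(lane % 4) + 2*(i % 2)`[23,1]⇒5
L=23⇒gr=23>>2=5, th=23&3=3
[1]⇒row 5+0=5  col 3·2+1=7
col: 5 vs 7

buggy=5 correct=7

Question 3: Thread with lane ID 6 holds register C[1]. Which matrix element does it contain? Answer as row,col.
1,5

lane 6->6/4=1, 6 mod 4=2
i=1  r:1+0->1  c:2·2+1->5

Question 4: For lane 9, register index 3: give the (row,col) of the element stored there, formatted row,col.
10,3

lane 9→9/4=2, 9 mod 4=1
i=3  r:2+8→10  c:2·1+1→3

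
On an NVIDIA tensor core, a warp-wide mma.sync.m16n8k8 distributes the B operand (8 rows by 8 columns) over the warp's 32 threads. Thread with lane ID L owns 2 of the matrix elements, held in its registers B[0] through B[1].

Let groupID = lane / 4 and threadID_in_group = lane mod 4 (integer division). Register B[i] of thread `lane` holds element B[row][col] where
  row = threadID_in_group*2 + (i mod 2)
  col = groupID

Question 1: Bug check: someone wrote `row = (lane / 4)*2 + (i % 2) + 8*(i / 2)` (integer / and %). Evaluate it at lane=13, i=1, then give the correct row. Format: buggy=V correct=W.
`(lane / 4)*2 + (i % 2) + 8*(i / 2)`[13,1]⇒7
lane 13⇒13/4=3, 13 mod 4=1
i=1  r:2·1+1⇒3  c:3
row: 7 vs 3

buggy=7 correct=3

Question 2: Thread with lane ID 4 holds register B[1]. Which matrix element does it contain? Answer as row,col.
L=4⇒gr=4>>2=1, th=4&3=0
[1]⇒row 0·2+1=1  col gr=1

1,1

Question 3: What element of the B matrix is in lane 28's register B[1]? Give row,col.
L=28⇒gr=28>>2=7, th=28&3=0
[1]⇒row 0·2+1=1  col gr=7

1,7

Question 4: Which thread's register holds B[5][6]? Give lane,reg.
26,1

c=6→G=6  r=5→T=2,p=1
L=6*4+2=26  i=1=1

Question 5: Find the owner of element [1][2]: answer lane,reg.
8,1

c=2⇒gr=2  r=1⇒th=0,odd=1
L=2*4+0=8  i=1=1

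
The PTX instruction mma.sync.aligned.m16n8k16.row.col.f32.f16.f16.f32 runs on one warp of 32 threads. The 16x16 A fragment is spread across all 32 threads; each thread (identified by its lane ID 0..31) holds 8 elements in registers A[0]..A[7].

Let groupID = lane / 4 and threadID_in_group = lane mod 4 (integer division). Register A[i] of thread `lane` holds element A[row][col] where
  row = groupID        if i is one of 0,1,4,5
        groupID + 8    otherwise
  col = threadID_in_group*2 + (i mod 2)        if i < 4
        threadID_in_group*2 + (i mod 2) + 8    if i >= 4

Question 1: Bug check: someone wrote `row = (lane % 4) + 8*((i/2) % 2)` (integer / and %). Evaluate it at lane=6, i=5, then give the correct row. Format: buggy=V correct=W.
`(lane % 4) + 8*((i/2) % 2)`[6,5]->2
L=6->g=6>>2=1, t=6&3=2
[5]->row 1+0=1  col 2·2+1+8=13
row: 2 vs 1

buggy=2 correct=1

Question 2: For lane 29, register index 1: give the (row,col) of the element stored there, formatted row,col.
lane 29: grp=7 (29/4), tig=1 (29%4)
i=1: r=7+0=7, c=1*2+1+0=3

7,3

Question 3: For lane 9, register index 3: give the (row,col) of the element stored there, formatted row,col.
10,3

9: g=2,t=1
[3] (2+8,1*2+1+0) = (10,3)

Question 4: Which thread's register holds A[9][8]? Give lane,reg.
4,6

r=9->g=1,rb=1  c=8->cb=1,t=0,b0=0
L=1*4+0=4  i=1*4+1*2+0=6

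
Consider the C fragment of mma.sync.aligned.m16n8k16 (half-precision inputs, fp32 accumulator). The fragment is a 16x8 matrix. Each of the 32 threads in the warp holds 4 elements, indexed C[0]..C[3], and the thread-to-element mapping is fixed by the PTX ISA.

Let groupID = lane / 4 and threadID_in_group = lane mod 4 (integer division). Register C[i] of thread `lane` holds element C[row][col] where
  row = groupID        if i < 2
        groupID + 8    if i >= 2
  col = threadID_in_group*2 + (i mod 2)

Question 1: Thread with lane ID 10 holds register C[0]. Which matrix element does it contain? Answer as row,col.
2,4

lane 10: g=2 (10/4), t=2 (10%4)
i=0: r=2+0=2, c=2*2+0=4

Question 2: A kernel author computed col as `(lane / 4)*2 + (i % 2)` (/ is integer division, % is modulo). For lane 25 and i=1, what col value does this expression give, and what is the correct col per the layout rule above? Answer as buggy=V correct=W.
buggy=13 correct=3

`(lane / 4)*2 + (i % 2)`[25,1]=>13
25: grp=6,tig=1
[1] (6+0,1*2+1) = (6,3)
col: 13 vs 3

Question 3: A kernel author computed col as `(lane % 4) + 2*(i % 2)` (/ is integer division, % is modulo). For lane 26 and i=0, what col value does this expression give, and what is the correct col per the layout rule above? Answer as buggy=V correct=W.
buggy=2 correct=4

`(lane % 4) + 2*(i % 2)`[26,0]→2
lane 26→26/4=6, 26 mod 4=2
i=0  r:6+0→6  c:2·2+0→4
col: 2 vs 4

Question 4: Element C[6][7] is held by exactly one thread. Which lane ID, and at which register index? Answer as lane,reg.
r:6=>grp=6,rB=0  c:7=>tig=3,lo=1
L=6*4+3=27  i=0*2+1=1

27,1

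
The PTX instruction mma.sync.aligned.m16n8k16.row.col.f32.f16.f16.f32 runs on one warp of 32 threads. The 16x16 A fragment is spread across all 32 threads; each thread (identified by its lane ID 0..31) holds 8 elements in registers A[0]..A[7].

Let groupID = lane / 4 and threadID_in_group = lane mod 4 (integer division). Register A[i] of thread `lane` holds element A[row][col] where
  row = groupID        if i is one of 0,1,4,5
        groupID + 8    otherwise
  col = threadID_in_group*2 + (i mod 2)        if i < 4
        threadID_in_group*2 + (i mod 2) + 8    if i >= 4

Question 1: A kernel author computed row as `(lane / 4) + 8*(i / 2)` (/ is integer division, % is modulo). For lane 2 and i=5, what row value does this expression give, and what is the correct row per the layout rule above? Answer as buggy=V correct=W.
buggy=16 correct=0

`(lane / 4) + 8*(i / 2)`[2,5]->16
2: g=0,t=2
[5] (0+0,2*2+1+8) = (0,13)
row: 16 vs 0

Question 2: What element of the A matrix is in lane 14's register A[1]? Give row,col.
lane 14→14/4=3, 14 mod 4=2
i=1  r:3+0→3  c:2·2+1+0→5

3,5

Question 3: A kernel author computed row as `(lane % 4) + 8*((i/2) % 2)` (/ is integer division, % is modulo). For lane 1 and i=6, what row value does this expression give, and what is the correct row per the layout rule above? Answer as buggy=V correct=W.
buggy=9 correct=8

`(lane % 4) + 8*((i/2) % 2)`[1,6]->9
1: g=0,t=1
[6] (0+8,1*2+0+8) = (8,10)
row: 9 vs 8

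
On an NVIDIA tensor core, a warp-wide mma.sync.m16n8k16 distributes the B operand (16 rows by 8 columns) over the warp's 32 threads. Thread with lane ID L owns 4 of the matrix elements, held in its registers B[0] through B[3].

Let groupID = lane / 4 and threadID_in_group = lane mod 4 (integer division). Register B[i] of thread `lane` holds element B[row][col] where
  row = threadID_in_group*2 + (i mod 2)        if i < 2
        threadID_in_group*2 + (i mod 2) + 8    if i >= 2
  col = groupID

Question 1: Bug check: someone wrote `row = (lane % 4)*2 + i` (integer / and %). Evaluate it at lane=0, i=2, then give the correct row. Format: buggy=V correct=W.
buggy=2 correct=8

`(lane % 4)*2 + i`[0,2]->2
0: g=0,t=0
[2] (0*2+0+8,0) = (8,0)
row: 2 vs 8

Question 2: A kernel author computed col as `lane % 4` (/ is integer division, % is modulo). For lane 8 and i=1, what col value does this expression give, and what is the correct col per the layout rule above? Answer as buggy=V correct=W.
`lane % 4`[8,1]=>0
lane 8: grp=2 (8/4), tig=0 (8%4)
i=1: r=0*2+1+0=1, c=grp=2
col: 0 vs 2

buggy=0 correct=2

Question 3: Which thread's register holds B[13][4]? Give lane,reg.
18,3

c: 4->gid=4  r: 13->r8=1,tid=2,i&1=1
L=4*4+2=18  i=1*2+1=3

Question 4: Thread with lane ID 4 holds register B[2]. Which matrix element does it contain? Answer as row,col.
8,1

lane 4->4/4=1, 4 mod 4=0
i=2  r:2·0+0+8->8  c:1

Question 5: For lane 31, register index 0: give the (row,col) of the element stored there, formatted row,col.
lane 31⇒31/4=7, 31 mod 4=3
i=0  r:2·3+0+0⇒6  c:7

6,7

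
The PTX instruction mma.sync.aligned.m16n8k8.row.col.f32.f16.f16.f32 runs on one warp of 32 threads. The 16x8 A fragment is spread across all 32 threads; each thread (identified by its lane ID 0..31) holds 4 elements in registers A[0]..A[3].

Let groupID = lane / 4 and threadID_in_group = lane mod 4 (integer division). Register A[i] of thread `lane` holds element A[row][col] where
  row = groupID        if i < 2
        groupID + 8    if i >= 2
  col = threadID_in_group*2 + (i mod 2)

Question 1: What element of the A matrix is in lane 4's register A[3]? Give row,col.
lane 4→4/4=1, 4 mod 4=0
i=3  r:1+8→9  c:2·0+1→1

9,1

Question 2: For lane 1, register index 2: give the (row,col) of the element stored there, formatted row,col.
8,2

lane 1->1/4=0, 1 mod 4=1
i=2  r:0+8->8  c:2·1+0->2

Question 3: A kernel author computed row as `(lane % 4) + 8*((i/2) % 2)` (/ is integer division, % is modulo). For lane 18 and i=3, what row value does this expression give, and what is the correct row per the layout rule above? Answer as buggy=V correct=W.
buggy=10 correct=12

`(lane % 4) + 8*((i/2) % 2)`[18,3]->10
lane 18: g=4 (18/4), t=2 (18%4)
i=3: r=4+8=12, c=2*2+1=5
row: 10 vs 12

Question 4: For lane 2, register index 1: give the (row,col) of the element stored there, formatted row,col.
0,5

lane 2=>2/4=0, 2 mod 4=2
i=1  r:0+0=>0  c:2·2+1=>5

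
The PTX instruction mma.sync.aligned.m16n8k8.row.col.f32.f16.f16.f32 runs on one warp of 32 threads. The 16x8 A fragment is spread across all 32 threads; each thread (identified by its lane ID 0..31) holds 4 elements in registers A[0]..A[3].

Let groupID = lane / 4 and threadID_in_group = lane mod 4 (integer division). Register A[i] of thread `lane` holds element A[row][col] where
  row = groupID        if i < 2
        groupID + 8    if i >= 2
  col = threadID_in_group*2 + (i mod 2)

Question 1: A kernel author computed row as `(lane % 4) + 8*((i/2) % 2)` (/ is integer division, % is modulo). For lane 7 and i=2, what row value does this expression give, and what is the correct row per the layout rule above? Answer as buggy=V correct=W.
`(lane % 4) + 8*((i/2) % 2)`[7,2]⇒11
lane 7⇒7/4=1, 7 mod 4=3
i=2  r:1+8⇒9  c:2·3+0⇒6
row: 11 vs 9

buggy=11 correct=9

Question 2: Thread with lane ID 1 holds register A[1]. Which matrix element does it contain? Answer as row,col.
lane 1: gr=0 (1/4), th=1 (1%4)
i=1: r=0+0=0, c=1*2+1=3

0,3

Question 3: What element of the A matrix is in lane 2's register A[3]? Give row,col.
8,5

L=2->g=2>>2=0, t=2&3=2
[3]->row 0+8=8  col 2·2+1=5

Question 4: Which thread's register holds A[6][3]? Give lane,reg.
r: 6->gid=6,r8=0  c: 3->tid=1,i&1=1
L=6*4+1=25  i=0*2+1=1

25,1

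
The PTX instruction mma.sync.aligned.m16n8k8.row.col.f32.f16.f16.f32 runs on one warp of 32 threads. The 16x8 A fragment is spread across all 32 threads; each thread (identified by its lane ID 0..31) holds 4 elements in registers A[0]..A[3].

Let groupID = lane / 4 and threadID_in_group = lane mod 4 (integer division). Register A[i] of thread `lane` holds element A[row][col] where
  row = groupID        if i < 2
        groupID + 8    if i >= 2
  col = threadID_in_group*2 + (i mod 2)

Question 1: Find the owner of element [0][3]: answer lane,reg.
r=0→G=0,rhi=0  c=3→T=1,p=1
L=0*4+1=1  i=0*2+1=1

1,1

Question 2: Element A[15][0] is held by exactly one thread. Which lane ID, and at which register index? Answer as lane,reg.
r:15=>grp=7,rB=1  c:0=>tig=0,lo=0
L=7*4+0=28  i=1*2+0=2

28,2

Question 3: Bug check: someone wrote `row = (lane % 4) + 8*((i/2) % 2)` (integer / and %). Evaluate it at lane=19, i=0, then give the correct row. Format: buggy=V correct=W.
`(lane % 4) + 8*((i/2) % 2)`[19,0]->3
19: gid=4,tid=3
[0] (4+0,3*2+0) = (4,6)
row: 3 vs 4

buggy=3 correct=4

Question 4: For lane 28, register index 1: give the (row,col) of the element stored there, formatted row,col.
7,1

L=28->g=28>>2=7, t=28&3=0
[1]->row 7+0=7  col 0·2+1=1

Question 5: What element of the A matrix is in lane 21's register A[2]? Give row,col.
13,2

L=21->gid=21>>2=5, tid=21&3=1
[2]->row 5+8=13  col 1·2+0=2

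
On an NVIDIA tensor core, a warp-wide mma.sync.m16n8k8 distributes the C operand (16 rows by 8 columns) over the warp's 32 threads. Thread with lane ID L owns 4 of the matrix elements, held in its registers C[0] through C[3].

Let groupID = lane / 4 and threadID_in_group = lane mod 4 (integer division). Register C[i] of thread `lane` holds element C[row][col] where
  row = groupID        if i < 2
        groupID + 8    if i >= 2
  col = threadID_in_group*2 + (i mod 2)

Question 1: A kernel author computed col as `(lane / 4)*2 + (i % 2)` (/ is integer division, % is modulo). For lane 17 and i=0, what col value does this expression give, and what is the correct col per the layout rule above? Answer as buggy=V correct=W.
buggy=8 correct=2

`(lane / 4)*2 + (i % 2)`[17,0]⇒8
17: gr=4,th=1
[0] (4+0,1*2+0) = (4,2)
col: 8 vs 2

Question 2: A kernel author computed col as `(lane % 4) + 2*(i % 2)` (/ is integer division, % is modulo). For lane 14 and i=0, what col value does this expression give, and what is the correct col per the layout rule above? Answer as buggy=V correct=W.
`(lane % 4) + 2*(i % 2)`[14,0]=>2
lane 14: grp=3 (14/4), tig=2 (14%4)
i=0: r=3+0=3, c=2*2+0=4
col: 2 vs 4

buggy=2 correct=4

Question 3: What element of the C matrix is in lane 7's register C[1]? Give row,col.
lane 7: gid=1 (7/4), tid=3 (7%4)
i=1: r=1+0=1, c=3*2+1=7

1,7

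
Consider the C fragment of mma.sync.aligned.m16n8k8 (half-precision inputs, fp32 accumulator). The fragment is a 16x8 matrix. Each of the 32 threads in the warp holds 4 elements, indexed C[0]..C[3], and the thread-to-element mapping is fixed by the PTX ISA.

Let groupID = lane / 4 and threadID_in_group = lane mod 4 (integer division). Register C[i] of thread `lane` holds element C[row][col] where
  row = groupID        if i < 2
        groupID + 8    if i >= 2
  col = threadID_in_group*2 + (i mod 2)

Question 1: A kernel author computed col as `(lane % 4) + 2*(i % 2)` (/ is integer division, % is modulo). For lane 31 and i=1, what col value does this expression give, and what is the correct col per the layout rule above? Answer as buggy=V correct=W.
buggy=5 correct=7

`(lane % 4) + 2*(i % 2)`[31,1]->5
lane 31: gid=7 (31/4), tid=3 (31%4)
i=1: r=7+0=7, c=3*2+1=7
col: 5 vs 7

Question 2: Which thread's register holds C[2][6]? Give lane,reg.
r: 2->gid=2,r8=0  c: 6->tid=3,i&1=0
L=2*4+3=11  i=0*2+0=0

11,0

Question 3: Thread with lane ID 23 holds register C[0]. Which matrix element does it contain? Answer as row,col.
5,6

L=23->gid=23>>2=5, tid=23&3=3
[0]->row 5+0=5  col 3·2+0=6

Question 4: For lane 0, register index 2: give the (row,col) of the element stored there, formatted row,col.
lane 0->0/4=0, 0 mod 4=0
i=2  r:0+8->8  c:2·0+0->0

8,0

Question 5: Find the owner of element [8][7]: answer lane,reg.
r=8->g=0,rb=1  c=7->t=3,b0=1
L=0*4+3=3  i=1*2+1=3

3,3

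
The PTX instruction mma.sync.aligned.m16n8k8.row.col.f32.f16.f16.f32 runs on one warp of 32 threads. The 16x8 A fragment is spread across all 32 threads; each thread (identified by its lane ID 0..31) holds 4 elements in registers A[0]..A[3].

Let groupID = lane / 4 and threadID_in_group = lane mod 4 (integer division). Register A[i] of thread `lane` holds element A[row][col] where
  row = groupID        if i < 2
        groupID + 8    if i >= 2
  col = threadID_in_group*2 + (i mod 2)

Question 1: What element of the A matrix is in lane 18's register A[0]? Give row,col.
18: G=4,T=2
[0] (4+0,2*2+0) = (4,4)

4,4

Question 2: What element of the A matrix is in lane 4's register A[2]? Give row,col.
9,0

lane 4: grp=1 (4/4), tig=0 (4%4)
i=2: r=1+8=9, c=0*2+0=0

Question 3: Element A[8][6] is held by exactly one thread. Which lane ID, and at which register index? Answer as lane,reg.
r:8=>grp=0,rB=1  c:6=>tig=3,lo=0
L=0*4+3=3  i=1*2+0=2

3,2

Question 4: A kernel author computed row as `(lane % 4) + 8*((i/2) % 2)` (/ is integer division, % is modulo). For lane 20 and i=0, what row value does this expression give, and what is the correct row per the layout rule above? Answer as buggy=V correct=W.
buggy=0 correct=5

`(lane % 4) + 8*((i/2) % 2)`[20,0]->0
lane 20->20/4=5, 20 mod 4=0
i=0  r:5+0->5  c:2·0+0->0
row: 0 vs 5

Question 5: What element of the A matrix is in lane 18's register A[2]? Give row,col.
12,4

L=18=>grp=18>>2=4, tig=18&3=2
[2]=>row 4+8=12  col 2·2+0=4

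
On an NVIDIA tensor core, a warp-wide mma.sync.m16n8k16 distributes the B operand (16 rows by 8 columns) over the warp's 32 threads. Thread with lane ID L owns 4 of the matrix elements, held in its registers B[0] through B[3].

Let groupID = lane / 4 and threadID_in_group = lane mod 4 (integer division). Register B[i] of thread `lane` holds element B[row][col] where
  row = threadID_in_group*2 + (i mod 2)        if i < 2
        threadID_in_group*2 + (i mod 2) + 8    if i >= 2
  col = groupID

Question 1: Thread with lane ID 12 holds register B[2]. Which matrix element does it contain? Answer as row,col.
lane 12→12/4=3, 12 mod 4=0
i=2  r:2·0+0+8→8  c:3

8,3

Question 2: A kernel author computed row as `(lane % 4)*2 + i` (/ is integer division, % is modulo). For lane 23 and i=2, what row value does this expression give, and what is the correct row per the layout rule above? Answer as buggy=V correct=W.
buggy=8 correct=14

`(lane % 4)*2 + i`[23,2]->8
L=23->g=23>>2=5, t=23&3=3
[2]->row 3·2+0+8=14  col g=5
row: 8 vs 14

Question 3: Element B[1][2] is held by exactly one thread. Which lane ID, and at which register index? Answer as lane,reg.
c:2=>grp=2  r:1=>rB=0,tig=0,lo=1
L=2*4+0=8  i=0*2+1=1

8,1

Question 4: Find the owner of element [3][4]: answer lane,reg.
c=4→G=4  r=3→rhi=0,T=1,p=1
L=4*4+1=17  i=0*2+1=1

17,1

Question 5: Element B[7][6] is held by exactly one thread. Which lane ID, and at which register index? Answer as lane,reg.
c: 6->gid=6  r: 7->r8=0,tid=3,i&1=1
L=6*4+3=27  i=0*2+1=1

27,1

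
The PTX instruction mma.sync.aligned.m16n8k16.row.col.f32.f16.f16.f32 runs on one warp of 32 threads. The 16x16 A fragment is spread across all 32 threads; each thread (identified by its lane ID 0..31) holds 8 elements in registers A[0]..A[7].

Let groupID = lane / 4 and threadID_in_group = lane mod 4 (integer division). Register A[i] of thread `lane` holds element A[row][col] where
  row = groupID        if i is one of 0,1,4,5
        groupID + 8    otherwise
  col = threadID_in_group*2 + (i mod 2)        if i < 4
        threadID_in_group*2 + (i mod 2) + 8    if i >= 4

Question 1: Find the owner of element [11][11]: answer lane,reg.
r:11=>grp=3,rB=1  c:11=>cB=1,tig=1,lo=1
L=3*4+1=13  i=1*4+1*2+1=7

13,7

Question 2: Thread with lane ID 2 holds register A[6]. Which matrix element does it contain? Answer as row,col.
8,12

L=2⇒gr=2>>2=0, th=2&3=2
[6]⇒row 0+8=8  col 2·2+0+8=12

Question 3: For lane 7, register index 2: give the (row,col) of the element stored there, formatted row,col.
9,6

lane 7->7/4=1, 7 mod 4=3
i=2  r:1+8->9  c:2·3+0+0->6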